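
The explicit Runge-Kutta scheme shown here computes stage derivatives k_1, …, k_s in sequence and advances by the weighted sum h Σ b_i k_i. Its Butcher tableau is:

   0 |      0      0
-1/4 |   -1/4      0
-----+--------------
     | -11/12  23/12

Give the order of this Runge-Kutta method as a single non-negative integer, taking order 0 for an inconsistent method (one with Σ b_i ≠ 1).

b = (-11/12, 23/12)
c = (0, -1/4)
Σ b_i: (-11/12)·1 + 23/12·1 = 1 ✓
b·c: 23/12·(-1/4) = -23/48 ≠ 1/2 ⇒ order 1.

1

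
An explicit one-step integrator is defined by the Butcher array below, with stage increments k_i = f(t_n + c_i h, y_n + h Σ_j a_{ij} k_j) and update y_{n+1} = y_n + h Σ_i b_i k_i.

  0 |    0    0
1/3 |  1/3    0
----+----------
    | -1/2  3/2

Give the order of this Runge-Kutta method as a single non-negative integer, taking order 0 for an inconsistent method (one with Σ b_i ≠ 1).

b = (-1/2, 3/2)
c = (0, 1/3)
Σ b_i: (-1/2)·1 + 3/2·1 = 1 ✓
b·c: 3/2·1/3 = 1/2 ✓; 2 stages ⇒ order 2.

2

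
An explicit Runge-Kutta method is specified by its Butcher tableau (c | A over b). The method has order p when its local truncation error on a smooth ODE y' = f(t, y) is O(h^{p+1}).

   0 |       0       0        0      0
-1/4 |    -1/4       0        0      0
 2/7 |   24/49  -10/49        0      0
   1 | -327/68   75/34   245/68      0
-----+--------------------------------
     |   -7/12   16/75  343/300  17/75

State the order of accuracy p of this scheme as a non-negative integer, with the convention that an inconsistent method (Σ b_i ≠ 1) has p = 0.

b = (-7/12, 16/75, 343/300, 17/75)
c = (0, -1/4, 2/7, 1)
Ac = (0, 0, 5/98, 65/136)
Σ b_i: (-7/12)·1 + 16/75·1 + 343/300·1 + 17/75·1 = 1 ✓
b·c: 16/75·(-1/4) + 343/300·2/7 + 17/75·1 = 1/2 ✓
b·c²: 16/75·1/16 + 343/300·4/49 + 17/75·1 = 1/3 ✓
b·Ac: 343/300·5/98 + 17/75·65/136 = 1/6 ✓
b·c³: 16/75·(-1/64) + 343/300·8/343 + 17/75·1 = 1/4 ✓
b·(c∘Ac): 343/300·5/343 + 17/75·65/136 = 1/8 ✓
b·Ac²: 343/300·(-5/392) + 17/75·235/544 = 1/12 ✓
b·A²c: 17/75·25/136 = 1/24 ✓; 4 stages ⇒ order 4.

4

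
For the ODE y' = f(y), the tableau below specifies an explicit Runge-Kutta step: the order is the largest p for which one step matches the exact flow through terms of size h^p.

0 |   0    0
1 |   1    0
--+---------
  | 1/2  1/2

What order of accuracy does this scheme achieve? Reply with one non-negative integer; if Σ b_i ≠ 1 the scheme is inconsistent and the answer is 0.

b = (1/2, 1/2)
c = (0, 1)
Σ b_i: 1/2·1 + 1/2·1 = 1 ✓
b·c: 1/2·1 = 1/2 ✓; 2 stages ⇒ order 2.

2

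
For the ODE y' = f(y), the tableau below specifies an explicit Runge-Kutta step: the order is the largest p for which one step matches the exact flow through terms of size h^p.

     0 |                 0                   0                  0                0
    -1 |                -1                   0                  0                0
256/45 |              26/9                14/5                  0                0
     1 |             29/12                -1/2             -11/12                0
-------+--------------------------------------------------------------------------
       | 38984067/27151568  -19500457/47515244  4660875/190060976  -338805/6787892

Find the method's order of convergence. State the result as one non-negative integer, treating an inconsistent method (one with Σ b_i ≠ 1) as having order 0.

b = (38984067/27151568, -19500457/47515244, 4660875/190060976, -338805/6787892)
c = (0, -1, 256/45, 1)
Ac = (0, 0, -14/5, -1273/270)
Σ b_i: 38984067/27151568·1 + (-19500457/47515244)·1 + 4660875/190060976·1 + (-338805/6787892)·1 = 1 ✓
b·c: (-19500457/47515244)·(-1) + 4660875/190060976·256/45 + (-338805/6787892)·1 = 1/2 ✓
b·c²: (-19500457/47515244)·1 + 4660875/190060976·65536/2025 + (-338805/6787892)·1 = 1/3 ✓
b·Ac: 4660875/190060976·(-14/5) + (-338805/6787892)·(-1273/270) = 1/6 ✓
b·c³: (-19500457/47515244)·(-1) + 4660875/190060976·16777216/91125 + (-338805/6787892)·1 = 446772287/91636542 ≠ 1/4 ⇒ order 3.
b·(c∘Ac): 4660875/190060976·(-3584/225) + (-338805/6787892)·(-1273/270) = -6324703/40727352 ≠ 1/8
b·Ac²: 4660875/190060976·14/5 + (-338805/6787892)·(-366523/12150) = 721348823/458182710 ≠ 1/12
b·A²c: (-338805/6787892)·77/30 = -1739199/13575784 ≠ 1/24

3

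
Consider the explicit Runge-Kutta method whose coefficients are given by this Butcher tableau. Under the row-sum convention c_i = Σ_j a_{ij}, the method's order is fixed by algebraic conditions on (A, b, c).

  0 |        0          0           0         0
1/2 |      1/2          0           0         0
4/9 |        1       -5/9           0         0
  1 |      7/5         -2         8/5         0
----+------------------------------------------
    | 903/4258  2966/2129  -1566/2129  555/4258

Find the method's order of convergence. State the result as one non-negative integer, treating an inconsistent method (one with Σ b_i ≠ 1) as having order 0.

3

b = (903/4258, 2966/2129, -1566/2129, 555/4258)
c = (0, 1/2, 4/9, 1)
Ac = (0, 0, -5/18, -13/45)
Σ b_i: 903/4258·1 + 2966/2129·1 + (-1566/2129)·1 + 555/4258·1 = 1 ✓
b·c: 2966/2129·1/2 + (-1566/2129)·4/9 + 555/4258·1 = 1/2 ✓
b·c²: 2966/2129·1/4 + (-1566/2129)·16/81 + 555/4258·1 = 1/3 ✓
b·Ac: (-1566/2129)·(-5/18) + 555/4258·(-13/45) = 1/6 ✓
b·c³: 2966/2129·1/8 + (-1566/2129)·64/729 + 555/4258·1 = 55163/229932 ≠ 1/4 ⇒ order 3.
b·(c∘Ac): (-1566/2129)·(-10/81) + 555/4258·(-13/45) = 679/12774 ≠ 1/8
b·Ac²: (-1566/2129)·(-5/36) + 555/4258·(-149/810) = 17977/229932 ≠ 1/12
b·A²c: 555/4258·(-4/9) = -370/6387 ≠ 1/24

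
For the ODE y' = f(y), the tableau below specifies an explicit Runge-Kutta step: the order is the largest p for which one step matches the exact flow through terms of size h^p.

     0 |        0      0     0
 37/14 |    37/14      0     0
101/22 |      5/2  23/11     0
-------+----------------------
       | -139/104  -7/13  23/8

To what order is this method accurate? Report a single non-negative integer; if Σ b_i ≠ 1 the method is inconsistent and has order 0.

b = (-139/104, -7/13, 23/8)
c = (0, 37/14, 101/22)
Ac = (0, 0, 851/154)
Σ b_i: (-139/104)·1 + (-7/13)·1 + 23/8·1 = 1 ✓
b·c: (-7/13)·37/14 + 23/8·101/22 = 26943/2288 ≠ 1/2 ⇒ order 1.

1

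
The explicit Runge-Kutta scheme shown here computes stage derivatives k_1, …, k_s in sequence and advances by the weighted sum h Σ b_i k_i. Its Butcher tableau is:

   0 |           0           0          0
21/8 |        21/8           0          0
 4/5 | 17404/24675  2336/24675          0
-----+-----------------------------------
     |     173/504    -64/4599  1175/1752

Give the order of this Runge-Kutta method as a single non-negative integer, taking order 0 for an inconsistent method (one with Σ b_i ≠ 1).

b = (173/504, -64/4599, 1175/1752)
c = (0, 21/8, 4/5)
Ac = (0, 0, 292/1175)
Σ b_i: 173/504·1 + (-64/4599)·1 + 1175/1752·1 = 1 ✓
b·c: (-64/4599)·21/8 + 1175/1752·4/5 = 1/2 ✓
b·c²: (-64/4599)·441/64 + 1175/1752·16/25 = 1/3 ✓
b·Ac: 1175/1752·292/1175 = 1/6 ✓; 3 stages ⇒ order 3.

3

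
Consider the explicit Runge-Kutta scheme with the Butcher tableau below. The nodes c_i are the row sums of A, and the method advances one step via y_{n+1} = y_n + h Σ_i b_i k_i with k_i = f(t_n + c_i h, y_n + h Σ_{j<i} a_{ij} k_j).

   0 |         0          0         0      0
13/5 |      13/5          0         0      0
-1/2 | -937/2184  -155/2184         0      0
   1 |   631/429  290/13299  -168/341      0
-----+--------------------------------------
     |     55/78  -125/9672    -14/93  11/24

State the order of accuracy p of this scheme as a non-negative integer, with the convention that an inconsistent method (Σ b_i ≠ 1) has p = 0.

4

b = (55/78, -125/9672, -14/93, 11/24)
c = (0, 13/5, -1/2, 1)
Ac = (0, 0, -31/168, 10/33)
Σ b_i: 55/78·1 + (-125/9672)·1 + (-14/93)·1 + 11/24·1 = 1 ✓
b·c: (-125/9672)·13/5 + (-14/93)·(-1/2) + 11/24·1 = 1/2 ✓
b·c²: (-125/9672)·169/25 + (-14/93)·1/4 + 11/24·1 = 1/3 ✓
b·Ac: (-14/93)·(-31/168) + 11/24·10/33 = 1/6 ✓
b·c³: (-125/9672)·2197/125 + (-14/93)·(-1/8) + 11/24·1 = 1/4 ✓
b·(c∘Ac): (-14/93)·31/336 + 11/24·10/33 = 1/8 ✓
b·Ac²: (-14/93)·(-403/840) + 11/24·4/165 = 1/12 ✓
b·A²c: 11/24·1/11 = 1/24 ✓; 4 stages ⇒ order 4.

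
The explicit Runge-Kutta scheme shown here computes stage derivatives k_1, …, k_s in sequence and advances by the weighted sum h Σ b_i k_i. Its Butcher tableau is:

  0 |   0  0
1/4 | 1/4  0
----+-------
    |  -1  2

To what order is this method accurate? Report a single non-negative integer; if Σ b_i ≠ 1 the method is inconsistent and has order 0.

b = (-1, 2)
c = (0, 1/4)
Σ b_i: (-1)·1 + 2·1 = 1 ✓
b·c: 2·1/4 = 1/2 ✓; 2 stages ⇒ order 2.

2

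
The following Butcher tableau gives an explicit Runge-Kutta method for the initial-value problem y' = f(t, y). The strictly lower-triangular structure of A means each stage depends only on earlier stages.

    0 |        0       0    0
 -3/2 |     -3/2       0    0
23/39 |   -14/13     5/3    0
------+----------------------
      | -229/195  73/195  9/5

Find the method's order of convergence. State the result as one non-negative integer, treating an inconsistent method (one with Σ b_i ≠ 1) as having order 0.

b = (-229/195, 73/195, 9/5)
c = (0, -3/2, 23/39)
Ac = (0, 0, -5/2)
Σ b_i: (-229/195)·1 + 73/195·1 + 9/5·1 = 1 ✓
b·c: 73/195·(-3/2) + 9/5·23/39 = 1/2 ✓
b·c²: 73/195·9/4 + 9/5·529/1521 = 4963/3380 ≠ 1/3 ⇒ order 2.
b·Ac: 9/5·(-5/2) = -9/2 ≠ 1/6

2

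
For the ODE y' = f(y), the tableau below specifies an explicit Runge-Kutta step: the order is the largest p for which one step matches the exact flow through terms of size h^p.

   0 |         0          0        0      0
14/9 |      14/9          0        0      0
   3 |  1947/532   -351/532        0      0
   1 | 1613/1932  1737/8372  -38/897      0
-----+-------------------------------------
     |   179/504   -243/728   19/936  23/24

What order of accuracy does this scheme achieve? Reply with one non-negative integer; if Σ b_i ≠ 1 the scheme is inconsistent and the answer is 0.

4

b = (179/504, -243/728, 19/936, 23/24)
c = (0, 14/9, 3, 1)
Ac = (0, 0, -39/38, 9/46)
Σ b_i: 179/504·1 + (-243/728)·1 + 19/936·1 + 23/24·1 = 1 ✓
b·c: (-243/728)·14/9 + 19/936·3 + 23/24·1 = 1/2 ✓
b·c²: (-243/728)·196/81 + 19/936·9 + 23/24·1 = 1/3 ✓
b·Ac: 19/936·(-39/38) + 23/24·9/46 = 1/6 ✓
b·c³: (-243/728)·2744/729 + 19/936·27 + 23/24·1 = 1/4 ✓
b·(c∘Ac): 19/936·(-117/38) + 23/24·9/46 = 1/8 ✓
b·Ac²: 19/936·(-91/57) + 23/24·25/207 = 1/12 ✓
b·A²c: 23/24·1/23 = 1/24 ✓; 4 stages ⇒ order 4.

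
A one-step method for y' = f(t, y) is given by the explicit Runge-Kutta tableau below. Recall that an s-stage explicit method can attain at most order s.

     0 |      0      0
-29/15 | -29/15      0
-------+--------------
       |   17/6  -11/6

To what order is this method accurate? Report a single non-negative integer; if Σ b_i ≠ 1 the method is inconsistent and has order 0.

b = (17/6, -11/6)
c = (0, -29/15)
Σ b_i: 17/6·1 + (-11/6)·1 = 1 ✓
b·c: (-11/6)·(-29/15) = 319/90 ≠ 1/2 ⇒ order 1.

1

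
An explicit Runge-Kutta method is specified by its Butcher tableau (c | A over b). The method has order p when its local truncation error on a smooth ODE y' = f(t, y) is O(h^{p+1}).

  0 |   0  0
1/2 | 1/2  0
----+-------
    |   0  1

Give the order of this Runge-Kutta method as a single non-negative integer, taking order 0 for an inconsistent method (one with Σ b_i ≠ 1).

b = (0, 1)
c = (0, 1/2)
Σ b_i: 1·1 = 1 ✓
b·c: 1·1/2 = 1/2 ✓; 2 stages ⇒ order 2.

2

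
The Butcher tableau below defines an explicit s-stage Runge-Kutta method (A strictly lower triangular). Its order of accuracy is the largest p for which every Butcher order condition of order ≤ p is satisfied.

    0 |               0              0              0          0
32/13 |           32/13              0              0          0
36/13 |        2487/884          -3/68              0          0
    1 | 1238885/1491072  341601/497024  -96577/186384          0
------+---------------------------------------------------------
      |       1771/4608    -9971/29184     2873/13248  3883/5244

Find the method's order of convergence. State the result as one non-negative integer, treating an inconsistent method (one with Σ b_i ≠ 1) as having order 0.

b = (1771/4608, -9971/29184, 2873/13248, 3883/5244)
c = (0, 32/13, 36/13, 1)
Ac = (0, 0, -24/221, 1995/7766)
Σ b_i: 1771/4608·1 + (-9971/29184)·1 + 2873/13248·1 + 3883/5244·1 = 1 ✓
b·c: (-9971/29184)·32/13 + 2873/13248·36/13 + 3883/5244·1 = 1/2 ✓
b·c²: (-9971/29184)·1024/169 + 2873/13248·1296/169 + 3883/5244·1 = 1/3 ✓
b·Ac: 2873/13248·(-24/221) + 3883/5244·1995/7766 = 1/6 ✓
b·c³: (-9971/29184)·32768/2197 + 2873/13248·46656/2197 + 3883/5244·1 = 1/4 ✓
b·(c∘Ac): 2873/13248·(-864/2873) + 3883/5244·1995/7766 = 1/8 ✓
b·Ac²: 2873/13248·(-768/2873) + 3883/5244·741/3883 = 1/12 ✓
b·A²c: 3883/5244·437/7766 = 1/24 ✓; 4 stages ⇒ order 4.

4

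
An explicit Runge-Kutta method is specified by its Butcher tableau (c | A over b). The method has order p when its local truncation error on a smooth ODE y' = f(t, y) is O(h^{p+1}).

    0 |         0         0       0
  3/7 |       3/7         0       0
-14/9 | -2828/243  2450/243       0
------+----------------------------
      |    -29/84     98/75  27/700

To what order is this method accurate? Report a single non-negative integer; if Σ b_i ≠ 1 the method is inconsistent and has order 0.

3

b = (-29/84, 98/75, 27/700)
c = (0, 3/7, -14/9)
Ac = (0, 0, 350/81)
Σ b_i: (-29/84)·1 + 98/75·1 + 27/700·1 = 1 ✓
b·c: 98/75·3/7 + 27/700·(-14/9) = 1/2 ✓
b·c²: 98/75·9/49 + 27/700·196/81 = 1/3 ✓
b·Ac: 27/700·350/81 = 1/6 ✓; 3 stages ⇒ order 3.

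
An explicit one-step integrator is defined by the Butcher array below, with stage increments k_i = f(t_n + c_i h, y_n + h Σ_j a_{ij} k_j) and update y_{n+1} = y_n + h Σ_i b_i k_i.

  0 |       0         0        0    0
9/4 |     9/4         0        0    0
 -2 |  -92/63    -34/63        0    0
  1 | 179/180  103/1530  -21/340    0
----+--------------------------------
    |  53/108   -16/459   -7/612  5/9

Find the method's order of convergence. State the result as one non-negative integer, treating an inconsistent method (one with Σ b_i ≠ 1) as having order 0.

4

b = (53/108, -16/459, -7/612, 5/9)
c = (0, 9/4, -2, 1)
Ac = (0, 0, -17/14, 11/40)
Σ b_i: 53/108·1 + (-16/459)·1 + (-7/612)·1 + 5/9·1 = 1 ✓
b·c: (-16/459)·9/4 + (-7/612)·(-2) + 5/9·1 = 1/2 ✓
b·c²: (-16/459)·81/16 + (-7/612)·4 + 5/9·1 = 1/3 ✓
b·Ac: (-7/612)·(-17/14) + 5/9·11/40 = 1/6 ✓
b·c³: (-16/459)·729/64 + (-7/612)·(-8) + 5/9·1 = 1/4 ✓
b·(c∘Ac): (-7/612)·17/7 + 5/9·11/40 = 1/8 ✓
b·Ac²: (-7/612)·(-153/56) + 5/9·3/32 = 1/12 ✓
b·A²c: 5/9·3/40 = 1/24 ✓; 4 stages ⇒ order 4.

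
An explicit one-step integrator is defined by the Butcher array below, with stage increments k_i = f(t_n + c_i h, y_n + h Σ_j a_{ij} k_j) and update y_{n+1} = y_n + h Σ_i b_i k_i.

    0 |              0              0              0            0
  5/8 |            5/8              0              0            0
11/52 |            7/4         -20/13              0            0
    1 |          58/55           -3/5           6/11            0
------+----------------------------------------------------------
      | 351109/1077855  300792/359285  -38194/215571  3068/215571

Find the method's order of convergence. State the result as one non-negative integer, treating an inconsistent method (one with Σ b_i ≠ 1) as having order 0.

b = (351109/1077855, 300792/359285, -38194/215571, 3068/215571)
c = (0, 5/8, 11/52, 1)
Ac = (0, 0, -25/26, -27/104)
Σ b_i: 351109/1077855·1 + 300792/359285·1 + (-38194/215571)·1 + 3068/215571·1 = 1 ✓
b·c: 300792/359285·5/8 + (-38194/215571)·11/52 + 3068/215571·1 = 1/2 ✓
b·c²: 300792/359285·25/64 + (-38194/215571)·121/2704 + 3068/215571·1 = 1/3 ✓
b·Ac: (-38194/215571)·(-25/26) + 3068/215571·(-27/104) = 1/6 ✓
b·c³: 300792/359285·125/512 + (-38194/215571)·1331/140608 + 3068/215571·1 = 12970265/59785024 ≠ 1/4 ⇒ order 3.
b·(c∘Ac): (-38194/215571)·(-275/1352) + 3068/215571·(-27/104) = 27889/862284 ≠ 1/8
b·Ac²: (-38194/215571)·(-125/208) + 3068/215571·(-2271/10816) = 4640261/44838768 ≠ 1/12
b·A²c: 3068/215571·(-75/143) = -5900/790427 ≠ 1/24

3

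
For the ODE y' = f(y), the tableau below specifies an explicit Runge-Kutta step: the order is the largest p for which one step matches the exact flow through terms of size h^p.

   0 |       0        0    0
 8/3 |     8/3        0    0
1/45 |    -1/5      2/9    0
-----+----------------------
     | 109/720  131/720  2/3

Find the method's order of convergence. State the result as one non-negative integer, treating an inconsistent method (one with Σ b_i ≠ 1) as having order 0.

b = (109/720, 131/720, 2/3)
c = (0, 8/3, 1/45)
Ac = (0, 0, 16/27)
Σ b_i: 109/720·1 + 131/720·1 + 2/3·1 = 1 ✓
b·c: 131/720·8/3 + 2/3·1/45 = 1/2 ✓
b·c²: 131/720·64/9 + 2/3·1/2025 = 7862/6075 ≠ 1/3 ⇒ order 2.
b·Ac: 2/3·16/27 = 32/81 ≠ 1/6

2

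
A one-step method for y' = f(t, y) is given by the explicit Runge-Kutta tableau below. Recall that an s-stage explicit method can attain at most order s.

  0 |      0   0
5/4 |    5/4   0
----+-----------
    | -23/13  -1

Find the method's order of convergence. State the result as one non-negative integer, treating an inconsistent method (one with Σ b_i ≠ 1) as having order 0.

b = (-23/13, -1)
c = (0, 5/4)
Σ b_i: (-23/13)·1 + (-1)·1 = -36/13 ≠ 1 ⇒ order 0.

0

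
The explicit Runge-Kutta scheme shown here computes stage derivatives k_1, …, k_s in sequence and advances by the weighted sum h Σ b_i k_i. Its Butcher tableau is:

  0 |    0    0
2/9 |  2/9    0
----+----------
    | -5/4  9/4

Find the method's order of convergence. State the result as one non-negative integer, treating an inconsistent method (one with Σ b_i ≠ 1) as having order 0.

b = (-5/4, 9/4)
c = (0, 2/9)
Σ b_i: (-5/4)·1 + 9/4·1 = 1 ✓
b·c: 9/4·2/9 = 1/2 ✓; 2 stages ⇒ order 2.

2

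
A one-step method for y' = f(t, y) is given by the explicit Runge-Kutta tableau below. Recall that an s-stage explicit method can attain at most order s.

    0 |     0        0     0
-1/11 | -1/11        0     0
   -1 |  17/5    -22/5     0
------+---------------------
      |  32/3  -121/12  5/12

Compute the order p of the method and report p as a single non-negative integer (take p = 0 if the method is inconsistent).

b = (32/3, -121/12, 5/12)
c = (0, -1/11, -1)
Ac = (0, 0, 2/5)
Σ b_i: 32/3·1 + (-121/12)·1 + 5/12·1 = 1 ✓
b·c: (-121/12)·(-1/11) + 5/12·(-1) = 1/2 ✓
b·c²: (-121/12)·1/121 + 5/12·1 = 1/3 ✓
b·Ac: 5/12·2/5 = 1/6 ✓; 3 stages ⇒ order 3.

3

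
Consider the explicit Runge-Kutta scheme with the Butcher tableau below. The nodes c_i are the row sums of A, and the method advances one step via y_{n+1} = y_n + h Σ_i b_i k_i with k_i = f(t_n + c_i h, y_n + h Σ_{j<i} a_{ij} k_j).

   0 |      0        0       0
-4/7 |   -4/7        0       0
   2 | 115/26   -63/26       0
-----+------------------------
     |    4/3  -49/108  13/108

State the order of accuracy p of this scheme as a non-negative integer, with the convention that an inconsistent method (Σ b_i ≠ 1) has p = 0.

b = (4/3, -49/108, 13/108)
c = (0, -4/7, 2)
Ac = (0, 0, 18/13)
Σ b_i: 4/3·1 + (-49/108)·1 + 13/108·1 = 1 ✓
b·c: (-49/108)·(-4/7) + 13/108·2 = 1/2 ✓
b·c²: (-49/108)·16/49 + 13/108·4 = 1/3 ✓
b·Ac: 13/108·18/13 = 1/6 ✓; 3 stages ⇒ order 3.

3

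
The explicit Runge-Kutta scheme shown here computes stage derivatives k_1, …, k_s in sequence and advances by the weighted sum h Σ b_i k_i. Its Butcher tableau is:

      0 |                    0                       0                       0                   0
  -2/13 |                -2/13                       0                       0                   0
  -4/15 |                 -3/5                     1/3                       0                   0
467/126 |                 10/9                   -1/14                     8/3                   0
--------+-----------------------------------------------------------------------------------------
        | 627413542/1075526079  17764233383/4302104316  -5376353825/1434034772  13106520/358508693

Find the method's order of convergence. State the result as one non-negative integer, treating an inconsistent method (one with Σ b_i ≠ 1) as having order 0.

b = (627413542/1075526079, 17764233383/4302104316, -5376353825/1434034772, 13106520/358508693)
c = (0, -2/13, -4/15, 467/126)
Ac = (0, 0, -2/39, -2867/4095)
Σ b_i: 627413542/1075526079·1 + 17764233383/4302104316·1 + (-5376353825/1434034772)·1 + 13106520/358508693·1 = 1 ✓
b·c: 17764233383/4302104316·(-2/13) + (-5376353825/1434034772)·(-4/15) + 13106520/358508693·467/126 = 1/2 ✓
b·c²: 17764233383/4302104316·4/169 + (-5376353825/1434034772)·16/225 + 13106520/358508693·218089/15876 = 1/3 ✓
b·Ac: (-5376353825/1434034772)·(-2/39) + 13106520/358508693·(-2867/4095) = 1/6 ✓
b·c³: 17764233383/4302104316·(-8/2197) + (-5376353825/1434034772)·(-64/3375) + 13106520/358508693·101847563/2000376 = 25334331720499/13212837880515 ≠ 1/4 ⇒ order 3.
b·(c∘Ac): (-5376353825/1434034772)·8/585 + 13106520/358508693·(-1338889/515970) = -6129719638/41945517081 ≠ 1/8
b·Ac²: (-5376353825/1434034772)·4/507 + 13106520/358508693·150074/798525 = -1587499241/69909195135 ≠ 1/12
b·A²c: 13106520/358508693·(-16/117) = -23300480/4660613009 ≠ 1/24

3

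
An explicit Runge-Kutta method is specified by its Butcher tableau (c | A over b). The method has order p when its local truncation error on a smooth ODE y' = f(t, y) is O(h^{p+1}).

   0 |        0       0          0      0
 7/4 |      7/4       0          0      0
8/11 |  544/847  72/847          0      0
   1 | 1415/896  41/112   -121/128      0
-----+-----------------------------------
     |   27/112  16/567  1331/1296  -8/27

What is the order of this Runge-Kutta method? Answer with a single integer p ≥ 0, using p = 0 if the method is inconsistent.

b = (27/112, 16/567, 1331/1296, -8/27)
c = (0, 7/4, 8/11, 1)
Ac = (0, 0, 18/121, -3/64)
Σ b_i: 27/112·1 + 16/567·1 + 1331/1296·1 + (-8/27)·1 = 1 ✓
b·c: 16/567·7/4 + 1331/1296·8/11 + (-8/27)·1 = 1/2 ✓
b·c²: 16/567·49/16 + 1331/1296·64/121 + (-8/27)·1 = 1/3 ✓
b·Ac: 1331/1296·18/121 + (-8/27)·(-3/64) = 1/6 ✓
b·c³: 16/567·343/64 + 1331/1296·512/1331 + (-8/27)·1 = 1/4 ✓
b·(c∘Ac): 1331/1296·144/1331 + (-8/27)·(-3/64) = 1/8 ✓
b·Ac²: 1331/1296·63/242 + (-8/27)·159/256 = 1/12 ✓
b·A²c: (-8/27)·(-9/64) = 1/24 ✓; 4 stages ⇒ order 4.

4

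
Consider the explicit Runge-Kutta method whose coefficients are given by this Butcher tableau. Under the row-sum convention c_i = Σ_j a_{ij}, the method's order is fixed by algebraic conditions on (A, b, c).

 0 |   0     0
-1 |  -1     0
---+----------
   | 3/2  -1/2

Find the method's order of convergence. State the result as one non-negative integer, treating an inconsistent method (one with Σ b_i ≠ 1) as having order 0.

b = (3/2, -1/2)
c = (0, -1)
Σ b_i: 3/2·1 + (-1/2)·1 = 1 ✓
b·c: (-1/2)·(-1) = 1/2 ✓; 2 stages ⇒ order 2.

2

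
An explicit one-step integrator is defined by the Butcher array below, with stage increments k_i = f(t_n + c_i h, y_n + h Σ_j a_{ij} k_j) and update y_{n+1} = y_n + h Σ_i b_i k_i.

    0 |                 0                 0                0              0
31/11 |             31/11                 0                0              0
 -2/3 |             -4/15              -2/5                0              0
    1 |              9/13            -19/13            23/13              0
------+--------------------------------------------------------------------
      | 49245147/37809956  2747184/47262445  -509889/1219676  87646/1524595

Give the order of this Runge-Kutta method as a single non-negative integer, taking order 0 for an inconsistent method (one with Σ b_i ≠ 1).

b = (49245147/37809956, 2747184/47262445, -509889/1219676, 87646/1524595)
c = (0, 31/11, -2/3, 1)
Ac = (0, 0, -62/55, -2273/429)
Σ b_i: 49245147/37809956·1 + 2747184/47262445·1 + (-509889/1219676)·1 + 87646/1524595·1 = 1 ✓
b·c: 2747184/47262445·31/11 + (-509889/1219676)·(-2/3) + 87646/1524595·1 = 1/2 ✓
b·c²: 2747184/47262445·961/121 + (-509889/1219676)·4/9 + 87646/1524595·1 = 1/3 ✓
b·Ac: (-509889/1219676)·(-62/55) + 87646/1524595·(-2273/429) = 1/6 ✓
b·c³: 2747184/47262445·29791/1331 + (-509889/1219676)·(-8/27) + 87646/1524595·1 = 4067996/2744271 ≠ 1/4 ⇒ order 3.
b·(c∘Ac): (-509889/1219676)·124/165 + 87646/1524595·(-2273/429) = -6226225/10062327 ≠ 1/8
b·Ac²: (-509889/1219676)·(-1922/605) + 87646/1524595·(-153199/14157) = 42623539/60373962 ≠ 1/12
b·A²c: 87646/1524595·(-1426/715) = -9614092/83852725 ≠ 1/24

3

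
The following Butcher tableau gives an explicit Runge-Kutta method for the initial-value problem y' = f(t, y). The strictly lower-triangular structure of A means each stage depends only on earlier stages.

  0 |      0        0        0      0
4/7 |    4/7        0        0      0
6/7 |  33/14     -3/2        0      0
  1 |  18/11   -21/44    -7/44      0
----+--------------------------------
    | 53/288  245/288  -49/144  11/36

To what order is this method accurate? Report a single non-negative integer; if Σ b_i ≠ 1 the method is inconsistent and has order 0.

b = (53/288, 245/288, -49/144, 11/36)
c = (0, 4/7, 6/7, 1)
Ac = (0, 0, -6/7, -9/22)
Σ b_i: 53/288·1 + 245/288·1 + (-49/144)·1 + 11/36·1 = 1 ✓
b·c: 245/288·4/7 + (-49/144)·6/7 + 11/36·1 = 1/2 ✓
b·c²: 245/288·16/49 + (-49/144)·36/49 + 11/36·1 = 1/3 ✓
b·Ac: (-49/144)·(-6/7) + 11/36·(-9/22) = 1/6 ✓
b·c³: 245/288·64/343 + (-49/144)·216/343 + 11/36·1 = 1/4 ✓
b·(c∘Ac): (-49/144)·(-36/49) + 11/36·(-9/22) = 1/8 ✓
b·Ac²: (-49/144)·(-24/49) + 11/36·(-3/11) = 1/12 ✓
b·A²c: 11/36·3/22 = 1/24 ✓; 4 stages ⇒ order 4.

4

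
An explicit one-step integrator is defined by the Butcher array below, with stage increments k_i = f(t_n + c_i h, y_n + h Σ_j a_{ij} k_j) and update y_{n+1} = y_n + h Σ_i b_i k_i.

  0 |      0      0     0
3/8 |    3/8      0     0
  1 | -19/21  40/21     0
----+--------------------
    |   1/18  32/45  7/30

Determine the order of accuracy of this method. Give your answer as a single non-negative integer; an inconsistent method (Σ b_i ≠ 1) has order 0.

3

b = (1/18, 32/45, 7/30)
c = (0, 3/8, 1)
Ac = (0, 0, 5/7)
Σ b_i: 1/18·1 + 32/45·1 + 7/30·1 = 1 ✓
b·c: 32/45·3/8 + 7/30·1 = 1/2 ✓
b·c²: 32/45·9/64 + 7/30·1 = 1/3 ✓
b·Ac: 7/30·5/7 = 1/6 ✓; 3 stages ⇒ order 3.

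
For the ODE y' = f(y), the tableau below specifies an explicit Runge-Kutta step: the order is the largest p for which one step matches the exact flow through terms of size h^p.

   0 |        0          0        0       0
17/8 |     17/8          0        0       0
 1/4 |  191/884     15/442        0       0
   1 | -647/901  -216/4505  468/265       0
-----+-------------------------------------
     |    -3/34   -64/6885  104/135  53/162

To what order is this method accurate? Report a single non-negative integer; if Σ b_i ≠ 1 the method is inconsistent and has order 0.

4

b = (-3/34, -64/6885, 104/135, 53/162)
c = (0, 17/8, 1/4, 1)
Ac = (0, 0, 15/208, 18/53)
Σ b_i: (-3/34)·1 + (-64/6885)·1 + 104/135·1 + 53/162·1 = 1 ✓
b·c: (-64/6885)·17/8 + 104/135·1/4 + 53/162·1 = 1/2 ✓
b·c²: (-64/6885)·289/64 + 104/135·1/16 + 53/162·1 = 1/3 ✓
b·Ac: 104/135·15/208 + 53/162·18/53 = 1/6 ✓
b·c³: (-64/6885)·4913/512 + 104/135·1/64 + 53/162·1 = 1/4 ✓
b·(c∘Ac): 104/135·15/832 + 53/162·18/53 = 1/8 ✓
b·Ac²: 104/135·255/1664 + 53/162·(-45/424) = 1/12 ✓
b·A²c: 53/162·27/212 = 1/24 ✓; 4 stages ⇒ order 4.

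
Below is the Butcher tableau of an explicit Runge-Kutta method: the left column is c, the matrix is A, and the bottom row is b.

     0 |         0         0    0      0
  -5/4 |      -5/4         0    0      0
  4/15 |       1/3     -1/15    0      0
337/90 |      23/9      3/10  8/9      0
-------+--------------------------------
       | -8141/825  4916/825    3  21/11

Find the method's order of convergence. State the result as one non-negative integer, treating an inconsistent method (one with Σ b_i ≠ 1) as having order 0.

2

b = (-8141/825, 4916/825, 3, 21/11)
c = (0, -5/4, 4/15, 337/90)
Ac = (0, 0, 1/12, -149/1080)
Σ b_i: (-8141/825)·1 + 4916/825·1 + 3·1 + 21/11·1 = 1 ✓
b·c: 4916/825·(-5/4) + 3·4/15 + 21/11·337/90 = 1/2 ✓
b·c²: 4916/825·25/16 + 3·16/225 + 21/11·113569/8100 = 269461/7425 ≠ 1/3 ⇒ order 2.
b·Ac: 3·1/12 + 21/11·(-149/1080) = -53/3960 ≠ 1/6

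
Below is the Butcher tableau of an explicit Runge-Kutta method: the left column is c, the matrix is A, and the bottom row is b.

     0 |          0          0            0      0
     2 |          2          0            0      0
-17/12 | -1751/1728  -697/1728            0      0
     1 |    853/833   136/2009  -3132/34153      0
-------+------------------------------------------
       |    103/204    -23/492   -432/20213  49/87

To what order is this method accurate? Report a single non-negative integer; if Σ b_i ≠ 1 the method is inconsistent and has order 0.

4

b = (103/204, -23/492, -432/20213, 49/87)
c = (0, 2, -17/12, 1)
Ac = (0, 0, -697/864, 13/49)
Σ b_i: 103/204·1 + (-23/492)·1 + (-432/20213)·1 + 49/87·1 = 1 ✓
b·c: (-23/492)·2 + (-432/20213)·(-17/12) + 49/87·1 = 1/2 ✓
b·c²: (-23/492)·4 + (-432/20213)·289/144 + 49/87·1 = 1/3 ✓
b·Ac: (-432/20213)·(-697/864) + 49/87·13/49 = 1/6 ✓
b·c³: (-23/492)·8 + (-432/20213)·(-4913/1728) + 49/87·1 = 1/4 ✓
b·(c∘Ac): (-432/20213)·11849/10368 + 49/87·13/49 = 1/8 ✓
b·Ac²: (-432/20213)·(-697/432) + 49/87·17/196 = 1/12 ✓
b·A²c: 49/87·29/392 = 1/24 ✓; 4 stages ⇒ order 4.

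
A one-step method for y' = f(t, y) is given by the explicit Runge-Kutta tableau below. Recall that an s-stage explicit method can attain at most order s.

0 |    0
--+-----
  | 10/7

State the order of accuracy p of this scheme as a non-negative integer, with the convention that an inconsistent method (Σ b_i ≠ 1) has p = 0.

0

b = (10/7)
c = (0)
Σ b_i: 10/7·1 = 10/7 ≠ 1 ⇒ order 0.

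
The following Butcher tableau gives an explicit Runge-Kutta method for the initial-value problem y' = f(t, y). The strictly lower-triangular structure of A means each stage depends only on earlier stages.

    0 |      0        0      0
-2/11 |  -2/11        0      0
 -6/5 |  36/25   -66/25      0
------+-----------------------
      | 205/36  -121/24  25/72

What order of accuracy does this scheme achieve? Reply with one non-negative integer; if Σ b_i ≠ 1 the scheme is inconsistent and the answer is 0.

3

b = (205/36, -121/24, 25/72)
c = (0, -2/11, -6/5)
Ac = (0, 0, 12/25)
Σ b_i: 205/36·1 + (-121/24)·1 + 25/72·1 = 1 ✓
b·c: (-121/24)·(-2/11) + 25/72·(-6/5) = 1/2 ✓
b·c²: (-121/24)·4/121 + 25/72·36/25 = 1/3 ✓
b·Ac: 25/72·12/25 = 1/6 ✓; 3 stages ⇒ order 3.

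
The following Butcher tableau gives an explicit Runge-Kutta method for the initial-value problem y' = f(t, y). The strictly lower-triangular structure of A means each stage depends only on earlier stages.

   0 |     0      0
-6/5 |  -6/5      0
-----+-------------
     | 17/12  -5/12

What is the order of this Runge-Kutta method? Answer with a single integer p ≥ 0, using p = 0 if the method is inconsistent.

2

b = (17/12, -5/12)
c = (0, -6/5)
Σ b_i: 17/12·1 + (-5/12)·1 = 1 ✓
b·c: (-5/12)·(-6/5) = 1/2 ✓; 2 stages ⇒ order 2.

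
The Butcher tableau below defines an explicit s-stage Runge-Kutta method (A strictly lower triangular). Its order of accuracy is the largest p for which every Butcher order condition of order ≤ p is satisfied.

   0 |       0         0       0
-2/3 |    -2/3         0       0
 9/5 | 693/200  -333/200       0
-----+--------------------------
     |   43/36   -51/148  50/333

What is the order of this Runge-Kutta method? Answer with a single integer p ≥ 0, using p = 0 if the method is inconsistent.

b = (43/36, -51/148, 50/333)
c = (0, -2/3, 9/5)
Ac = (0, 0, 111/100)
Σ b_i: 43/36·1 + (-51/148)·1 + 50/333·1 = 1 ✓
b·c: (-51/148)·(-2/3) + 50/333·9/5 = 1/2 ✓
b·c²: (-51/148)·4/9 + 50/333·81/25 = 1/3 ✓
b·Ac: 50/333·111/100 = 1/6 ✓; 3 stages ⇒ order 3.

3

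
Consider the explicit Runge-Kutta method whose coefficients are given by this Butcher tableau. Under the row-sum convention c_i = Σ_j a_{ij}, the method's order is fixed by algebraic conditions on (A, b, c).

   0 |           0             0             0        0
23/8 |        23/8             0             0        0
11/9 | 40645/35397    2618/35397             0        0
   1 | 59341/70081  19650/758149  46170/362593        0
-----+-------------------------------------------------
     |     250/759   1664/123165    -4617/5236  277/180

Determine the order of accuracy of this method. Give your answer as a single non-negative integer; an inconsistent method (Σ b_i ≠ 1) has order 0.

4

b = (250/759, 1664/123165, -4617/5236, 277/180)
c = (0, 23/8, 11/9, 1)
Ac = (0, 0, 1309/6156, 255/1108)
Σ b_i: 250/759·1 + 1664/123165·1 + (-4617/5236)·1 + 277/180·1 = 1 ✓
b·c: 1664/123165·23/8 + (-4617/5236)·11/9 + 277/180·1 = 1/2 ✓
b·c²: 1664/123165·529/64 + (-4617/5236)·121/81 + 277/180·1 = 1/3 ✓
b·Ac: (-4617/5236)·1309/6156 + 277/180·255/1108 = 1/6 ✓
b·c³: 1664/123165·12167/512 + (-4617/5236)·1331/729 + 277/180·1 = 1/4 ✓
b·(c∘Ac): (-4617/5236)·14399/55404 + 277/180·255/1108 = 1/8 ✓
b·Ac²: (-4617/5236)·30107/49248 + 277/180·3585/8864 = 1/12 ✓
b·A²c: 277/180·15/554 = 1/24 ✓; 4 stages ⇒ order 4.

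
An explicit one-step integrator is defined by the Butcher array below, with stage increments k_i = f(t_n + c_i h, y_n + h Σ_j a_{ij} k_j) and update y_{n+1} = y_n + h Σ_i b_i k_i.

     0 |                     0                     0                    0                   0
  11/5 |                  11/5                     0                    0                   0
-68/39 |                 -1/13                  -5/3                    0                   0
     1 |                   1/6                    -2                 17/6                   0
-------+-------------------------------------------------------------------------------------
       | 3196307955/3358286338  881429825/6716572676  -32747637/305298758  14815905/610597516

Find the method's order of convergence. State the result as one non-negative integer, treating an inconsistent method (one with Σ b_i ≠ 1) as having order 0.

b = (3196307955/3358286338, 881429825/6716572676, -32747637/305298758, 14815905/610597516)
c = (0, 11/5, -68/39, 1)
Ac = (0, 0, -11/3, -5464/585)
Σ b_i: 3196307955/3358286338·1 + 881429825/6716572676·1 + (-32747637/305298758)·1 + 14815905/610597516·1 = 1 ✓
b·c: 881429825/6716572676·11/5 + (-32747637/305298758)·(-68/39) + 14815905/610597516·1 = 1/2 ✓
b·c²: 881429825/6716572676·121/25 + (-32747637/305298758)·4624/1521 + 14815905/610597516·1 = 1/3 ✓
b·Ac: (-32747637/305298758)·(-11/3) + 14815905/610597516·(-5464/585) = 1/6 ✓
b·c³: 881429825/6716572676·1331/125 + (-32747637/305298758)·(-314432/59319) + 14815905/610597516·1 = 355449079423/178599773430 ≠ 1/4 ⇒ order 3.
b·(c∘Ac): (-32747637/305298758)·748/117 + 14815905/610597516·(-5464/585) = -139276252/152649379 ≠ 1/8
b·Ac²: (-32747637/305298758)·(-121/15) + 14815905/610597516·(-121646/114075) = 74957414143/89299886715 ≠ 1/12
b·A²c: 14815905/610597516·(-187/18) = -923524745/3663585096 ≠ 1/24

3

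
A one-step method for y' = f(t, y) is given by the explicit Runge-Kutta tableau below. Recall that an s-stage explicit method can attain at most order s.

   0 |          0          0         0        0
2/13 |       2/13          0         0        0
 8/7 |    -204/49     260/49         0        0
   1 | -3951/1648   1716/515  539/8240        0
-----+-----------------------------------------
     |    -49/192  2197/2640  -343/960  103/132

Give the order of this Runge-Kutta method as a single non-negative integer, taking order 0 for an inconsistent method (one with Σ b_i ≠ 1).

b = (-49/192, 2197/2640, -343/960, 103/132)
c = (0, 2/13, 8/7, 1)
Ac = (0, 0, 40/49, 121/206)
Σ b_i: (-49/192)·1 + 2197/2640·1 + (-343/960)·1 + 103/132·1 = 1 ✓
b·c: 2197/2640·2/13 + (-343/960)·8/7 + 103/132·1 = 1/2 ✓
b·c²: 2197/2640·4/169 + (-343/960)·64/49 + 103/132·1 = 1/3 ✓
b·Ac: (-343/960)·40/49 + 103/132·121/206 = 1/6 ✓
b·c³: 2197/2640·8/2197 + (-343/960)·512/343 + 103/132·1 = 1/4 ✓
b·(c∘Ac): (-343/960)·320/343 + 103/132·121/206 = 1/8 ✓
b·Ac²: (-343/960)·80/637 + 103/132·220/1339 = 1/12 ✓
b·A²c: 103/132·11/206 = 1/24 ✓; 4 stages ⇒ order 4.

4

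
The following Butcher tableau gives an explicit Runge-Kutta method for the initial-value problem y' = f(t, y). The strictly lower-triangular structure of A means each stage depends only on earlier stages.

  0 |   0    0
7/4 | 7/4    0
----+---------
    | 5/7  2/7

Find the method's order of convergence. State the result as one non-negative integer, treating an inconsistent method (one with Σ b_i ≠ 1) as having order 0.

2

b = (5/7, 2/7)
c = (0, 7/4)
Σ b_i: 5/7·1 + 2/7·1 = 1 ✓
b·c: 2/7·7/4 = 1/2 ✓; 2 stages ⇒ order 2.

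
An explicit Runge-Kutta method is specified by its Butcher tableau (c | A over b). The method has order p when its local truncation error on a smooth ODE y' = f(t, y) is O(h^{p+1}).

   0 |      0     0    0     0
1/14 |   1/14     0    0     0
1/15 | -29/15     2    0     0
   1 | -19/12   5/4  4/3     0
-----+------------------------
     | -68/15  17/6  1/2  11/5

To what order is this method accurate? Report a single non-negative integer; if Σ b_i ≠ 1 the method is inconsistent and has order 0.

b = (-68/15, 17/6, 1/2, 11/5)
c = (0, 1/14, 1/15, 1)
Ac = (0, 0, 1/7, 449/2520)
Σ b_i: (-68/15)·1 + 17/6·1 + 1/2·1 + 11/5·1 = 1 ✓
b·c: 17/6·1/14 + 1/2·1/15 + 11/5·1 = 341/140 ≠ 1/2 ⇒ order 1.

1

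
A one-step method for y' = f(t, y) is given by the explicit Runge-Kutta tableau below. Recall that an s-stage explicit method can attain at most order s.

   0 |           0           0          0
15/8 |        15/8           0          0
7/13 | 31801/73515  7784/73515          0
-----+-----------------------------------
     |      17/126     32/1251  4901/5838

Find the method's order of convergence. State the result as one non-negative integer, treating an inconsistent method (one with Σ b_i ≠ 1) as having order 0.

b = (17/126, 32/1251, 4901/5838)
c = (0, 15/8, 7/13)
Ac = (0, 0, 973/4901)
Σ b_i: 17/126·1 + 32/1251·1 + 4901/5838·1 = 1 ✓
b·c: 32/1251·15/8 + 4901/5838·7/13 = 1/2 ✓
b·c²: 32/1251·225/64 + 4901/5838·49/169 = 1/3 ✓
b·Ac: 4901/5838·973/4901 = 1/6 ✓; 3 stages ⇒ order 3.

3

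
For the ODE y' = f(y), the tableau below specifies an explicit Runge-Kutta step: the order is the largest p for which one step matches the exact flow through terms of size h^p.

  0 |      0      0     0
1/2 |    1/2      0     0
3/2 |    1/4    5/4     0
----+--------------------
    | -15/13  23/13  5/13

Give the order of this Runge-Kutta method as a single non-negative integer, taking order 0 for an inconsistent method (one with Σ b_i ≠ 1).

1

b = (-15/13, 23/13, 5/13)
c = (0, 1/2, 3/2)
Ac = (0, 0, 5/8)
Σ b_i: (-15/13)·1 + 23/13·1 + 5/13·1 = 1 ✓
b·c: 23/13·1/2 + 5/13·3/2 = 19/13 ≠ 1/2 ⇒ order 1.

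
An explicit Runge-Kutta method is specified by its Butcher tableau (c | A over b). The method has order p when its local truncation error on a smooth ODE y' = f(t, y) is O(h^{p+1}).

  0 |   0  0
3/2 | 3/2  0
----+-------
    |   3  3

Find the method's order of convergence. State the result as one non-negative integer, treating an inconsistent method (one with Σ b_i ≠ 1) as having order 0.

0

b = (3, 3)
c = (0, 3/2)
Σ b_i: 3·1 + 3·1 = 6 ≠ 1 ⇒ order 0.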